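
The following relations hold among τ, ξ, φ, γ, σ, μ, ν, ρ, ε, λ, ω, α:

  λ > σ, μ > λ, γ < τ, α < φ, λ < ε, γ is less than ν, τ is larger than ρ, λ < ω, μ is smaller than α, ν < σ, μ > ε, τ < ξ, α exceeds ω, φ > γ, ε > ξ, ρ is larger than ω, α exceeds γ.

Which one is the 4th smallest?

λ

The consecutive relations fix a unique order: γ < ν < σ < λ < ω < ρ < τ < ξ < ε < μ < α < φ.
The 4th smallest is λ.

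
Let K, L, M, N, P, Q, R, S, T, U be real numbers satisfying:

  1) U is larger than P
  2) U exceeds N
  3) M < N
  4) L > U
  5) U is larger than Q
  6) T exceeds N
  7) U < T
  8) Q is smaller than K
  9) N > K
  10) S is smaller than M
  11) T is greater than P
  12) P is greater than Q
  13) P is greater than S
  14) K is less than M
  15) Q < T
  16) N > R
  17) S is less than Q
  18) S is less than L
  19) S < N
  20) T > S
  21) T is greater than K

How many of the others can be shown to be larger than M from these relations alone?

4

From M the given relations immediately reach N.
From those, U, T — 3 in total.
From those, L — 4 in total.
No other element is forced above M by the given relations, so the count is 4.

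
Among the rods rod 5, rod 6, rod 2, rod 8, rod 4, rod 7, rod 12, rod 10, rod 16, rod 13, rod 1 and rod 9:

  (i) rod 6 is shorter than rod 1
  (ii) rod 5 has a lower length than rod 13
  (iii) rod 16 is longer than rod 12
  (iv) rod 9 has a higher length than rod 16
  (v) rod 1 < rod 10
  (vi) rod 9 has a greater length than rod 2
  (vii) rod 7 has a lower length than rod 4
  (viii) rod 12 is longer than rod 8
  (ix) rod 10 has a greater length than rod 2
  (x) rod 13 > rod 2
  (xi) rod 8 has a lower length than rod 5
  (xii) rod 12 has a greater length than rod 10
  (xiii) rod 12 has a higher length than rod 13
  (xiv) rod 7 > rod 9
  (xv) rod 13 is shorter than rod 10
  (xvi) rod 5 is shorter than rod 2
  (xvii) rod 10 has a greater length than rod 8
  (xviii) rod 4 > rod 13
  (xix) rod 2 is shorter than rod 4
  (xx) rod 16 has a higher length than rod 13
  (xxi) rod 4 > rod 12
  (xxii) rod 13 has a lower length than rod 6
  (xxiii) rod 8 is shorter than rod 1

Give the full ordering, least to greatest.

Nothing is placed below rod 8, so it is least; from there rod 8 < rod 5; rod 5 < rod 2; rod 2 < rod 13; rod 13 < rod 6; rod 6 < rod 1; rod 1 < rod 10; rod 10 < rod 12; rod 12 < rod 16; rod 16 < rod 9; rod 9 < rod 7; rod 7 < rod 4, each given directly.

rod 8 < rod 5 < rod 2 < rod 13 < rod 6 < rod 1 < rod 10 < rod 12 < rod 16 < rod 9 < rod 7 < rod 4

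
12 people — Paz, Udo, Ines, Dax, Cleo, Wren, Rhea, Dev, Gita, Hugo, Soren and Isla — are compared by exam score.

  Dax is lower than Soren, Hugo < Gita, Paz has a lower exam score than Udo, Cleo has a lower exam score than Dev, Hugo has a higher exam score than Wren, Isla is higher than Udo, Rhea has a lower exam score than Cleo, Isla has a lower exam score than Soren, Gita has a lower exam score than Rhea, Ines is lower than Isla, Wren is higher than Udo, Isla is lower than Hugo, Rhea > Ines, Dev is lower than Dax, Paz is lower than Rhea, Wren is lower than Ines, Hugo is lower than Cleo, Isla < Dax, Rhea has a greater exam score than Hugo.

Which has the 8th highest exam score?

Piecing the relations together gives one ordering: Paz < Udo < Wren < Ines < Isla < Hugo < Gita < Rhea < Cleo < Dev < Dax < Soren.
The 8th largest is Isla.

Isla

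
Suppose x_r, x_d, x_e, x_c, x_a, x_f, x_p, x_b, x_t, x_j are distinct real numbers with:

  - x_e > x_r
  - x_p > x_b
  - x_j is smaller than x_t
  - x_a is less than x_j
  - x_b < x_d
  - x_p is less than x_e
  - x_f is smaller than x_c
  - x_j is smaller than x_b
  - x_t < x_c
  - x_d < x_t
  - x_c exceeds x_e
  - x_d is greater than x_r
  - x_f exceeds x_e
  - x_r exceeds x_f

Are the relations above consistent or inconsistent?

inconsistent

We have x_r < x_e stated directly, yet also x_e < x_f < x_r by chaining the others — so x_e < x_r. Contradiction.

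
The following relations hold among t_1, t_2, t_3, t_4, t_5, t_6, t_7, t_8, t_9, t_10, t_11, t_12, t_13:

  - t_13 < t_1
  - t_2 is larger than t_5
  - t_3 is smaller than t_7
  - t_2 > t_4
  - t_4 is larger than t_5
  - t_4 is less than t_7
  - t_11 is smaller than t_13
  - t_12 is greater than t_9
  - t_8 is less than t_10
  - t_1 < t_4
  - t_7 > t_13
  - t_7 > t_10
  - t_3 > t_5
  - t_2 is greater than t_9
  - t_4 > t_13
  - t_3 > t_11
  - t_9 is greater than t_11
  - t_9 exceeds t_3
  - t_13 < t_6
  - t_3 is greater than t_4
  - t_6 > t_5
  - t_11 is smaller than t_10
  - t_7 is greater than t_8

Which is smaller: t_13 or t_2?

t_13

Chaining the given relations: t_13 < t_1 < t_4 < t_3 < t_9 < t_2.
So t_13 < t_2; t_13 is the smaller of the two.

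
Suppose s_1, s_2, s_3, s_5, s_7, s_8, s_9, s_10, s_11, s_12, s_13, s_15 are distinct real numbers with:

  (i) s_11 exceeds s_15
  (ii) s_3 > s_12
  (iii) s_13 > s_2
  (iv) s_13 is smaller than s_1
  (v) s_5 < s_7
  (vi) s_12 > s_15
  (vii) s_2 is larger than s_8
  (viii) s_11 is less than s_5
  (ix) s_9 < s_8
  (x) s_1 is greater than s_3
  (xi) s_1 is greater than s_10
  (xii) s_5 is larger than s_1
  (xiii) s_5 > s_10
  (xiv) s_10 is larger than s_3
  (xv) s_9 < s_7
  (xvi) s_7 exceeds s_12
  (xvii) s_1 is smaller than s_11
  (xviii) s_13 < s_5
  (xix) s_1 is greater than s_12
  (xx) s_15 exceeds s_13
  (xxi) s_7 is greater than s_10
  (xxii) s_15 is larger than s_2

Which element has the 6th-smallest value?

Piecing the relations together gives one ordering: s_9 < s_8 < s_2 < s_13 < s_15 < s_12 < s_3 < s_10 < s_1 < s_11 < s_5 < s_7.
The 6th smallest is s_12.

s_12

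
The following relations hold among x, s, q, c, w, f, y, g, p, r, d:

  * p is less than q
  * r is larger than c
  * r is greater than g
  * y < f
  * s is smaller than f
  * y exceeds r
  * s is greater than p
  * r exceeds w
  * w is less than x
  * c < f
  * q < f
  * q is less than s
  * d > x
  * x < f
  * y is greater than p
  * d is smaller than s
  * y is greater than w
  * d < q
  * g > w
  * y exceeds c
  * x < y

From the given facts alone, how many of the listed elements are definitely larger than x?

The elements the relations force above x are d, q, s, y, f — no chain reaches any other.
That is 5.

5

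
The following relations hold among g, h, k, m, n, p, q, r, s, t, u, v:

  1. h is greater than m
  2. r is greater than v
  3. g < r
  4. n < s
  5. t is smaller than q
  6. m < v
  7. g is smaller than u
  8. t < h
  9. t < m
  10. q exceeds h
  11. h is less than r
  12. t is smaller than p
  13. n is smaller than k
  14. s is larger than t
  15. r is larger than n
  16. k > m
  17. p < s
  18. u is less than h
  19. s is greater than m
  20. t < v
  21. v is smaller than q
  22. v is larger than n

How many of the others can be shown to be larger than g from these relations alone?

4

The elements the relations force above g are u, h, q, r — no chain reaches any other.
That is 4.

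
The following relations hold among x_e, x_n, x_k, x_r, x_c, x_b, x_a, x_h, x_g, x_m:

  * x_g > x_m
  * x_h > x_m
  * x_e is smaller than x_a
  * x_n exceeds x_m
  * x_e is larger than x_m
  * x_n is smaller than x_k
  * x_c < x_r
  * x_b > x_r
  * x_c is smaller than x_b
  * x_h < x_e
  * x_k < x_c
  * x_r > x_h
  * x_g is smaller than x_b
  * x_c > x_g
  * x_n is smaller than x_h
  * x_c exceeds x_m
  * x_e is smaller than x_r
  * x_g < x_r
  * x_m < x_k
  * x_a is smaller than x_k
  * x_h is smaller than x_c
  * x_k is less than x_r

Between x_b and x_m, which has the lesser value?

Chaining the given relations: x_m < x_n < x_h < x_e < x_a < x_k < x_c < x_b.
So x_m < x_b; x_m is the smaller of the two.

x_m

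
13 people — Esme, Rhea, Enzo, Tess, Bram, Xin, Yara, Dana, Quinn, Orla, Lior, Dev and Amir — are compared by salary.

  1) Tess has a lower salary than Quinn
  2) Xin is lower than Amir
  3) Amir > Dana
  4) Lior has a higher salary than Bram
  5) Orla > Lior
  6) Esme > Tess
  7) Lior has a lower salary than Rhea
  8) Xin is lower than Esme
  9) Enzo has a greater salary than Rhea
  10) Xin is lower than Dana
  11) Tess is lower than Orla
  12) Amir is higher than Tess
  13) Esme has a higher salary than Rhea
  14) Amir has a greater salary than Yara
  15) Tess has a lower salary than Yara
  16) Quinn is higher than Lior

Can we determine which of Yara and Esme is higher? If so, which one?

Following every chain through Yara: above Yara we get Amir; below Yara we get Tess.
Esme is not reached, and no chain runs the other way from Esme to Yara.
So the given relations leave the order of Yara and Esme undetermined.

undetermined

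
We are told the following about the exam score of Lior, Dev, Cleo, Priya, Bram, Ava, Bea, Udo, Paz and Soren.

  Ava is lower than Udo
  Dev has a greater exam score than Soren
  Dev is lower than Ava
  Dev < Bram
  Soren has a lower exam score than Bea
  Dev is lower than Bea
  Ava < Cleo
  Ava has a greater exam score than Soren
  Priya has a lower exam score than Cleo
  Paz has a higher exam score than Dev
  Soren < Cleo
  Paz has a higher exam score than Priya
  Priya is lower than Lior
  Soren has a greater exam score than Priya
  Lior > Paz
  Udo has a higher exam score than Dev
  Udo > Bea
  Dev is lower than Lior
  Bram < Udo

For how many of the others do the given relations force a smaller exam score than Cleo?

The elements the relations force below Cleo are Priya, Soren, Dev, Ava — no chain reaches any other.
That is 4.

4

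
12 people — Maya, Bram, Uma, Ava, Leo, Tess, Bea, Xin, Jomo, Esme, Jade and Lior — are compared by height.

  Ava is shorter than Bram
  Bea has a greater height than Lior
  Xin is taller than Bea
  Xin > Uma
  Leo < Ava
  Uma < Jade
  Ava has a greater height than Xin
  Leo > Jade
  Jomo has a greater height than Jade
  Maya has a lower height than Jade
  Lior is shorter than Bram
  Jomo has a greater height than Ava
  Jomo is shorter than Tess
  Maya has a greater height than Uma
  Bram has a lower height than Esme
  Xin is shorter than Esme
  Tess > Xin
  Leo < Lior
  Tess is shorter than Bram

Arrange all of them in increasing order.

Each adjacent pair is fixed by a given relation: Uma < Maya; Maya < Jade; Jade < Leo; Leo < Lior; Lior < Bea; Bea < Xin; Xin < Ava; Ava < Jomo; Jomo < Tess; Tess < Bram; Bram < Esme. Chaining them end to end gives the full order.

Uma < Maya < Jade < Leo < Lior < Bea < Xin < Ava < Jomo < Tess < Bram < Esme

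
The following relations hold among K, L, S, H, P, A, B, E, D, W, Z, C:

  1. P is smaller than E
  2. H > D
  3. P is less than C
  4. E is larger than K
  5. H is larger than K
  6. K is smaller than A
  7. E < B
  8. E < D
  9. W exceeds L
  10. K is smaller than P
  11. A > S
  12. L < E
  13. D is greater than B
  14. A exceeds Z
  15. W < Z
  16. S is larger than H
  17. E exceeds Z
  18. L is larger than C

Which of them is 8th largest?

W

The consecutive relations fix a unique order: K < P < C < L < W < Z < E < B < D < H < S < A.
Counting 8 from the largest end gives W.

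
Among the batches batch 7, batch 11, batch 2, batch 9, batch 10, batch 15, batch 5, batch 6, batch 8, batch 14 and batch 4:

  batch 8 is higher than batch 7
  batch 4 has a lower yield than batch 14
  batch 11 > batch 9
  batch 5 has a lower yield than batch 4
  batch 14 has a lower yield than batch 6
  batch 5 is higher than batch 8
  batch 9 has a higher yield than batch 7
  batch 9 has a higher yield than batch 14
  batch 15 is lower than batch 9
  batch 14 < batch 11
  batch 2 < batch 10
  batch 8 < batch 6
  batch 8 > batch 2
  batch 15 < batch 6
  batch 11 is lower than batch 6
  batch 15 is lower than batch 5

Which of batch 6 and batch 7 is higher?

batch 7 < batch 8 and batch 8 < batch 5 give batch 7 < batch 5.
With batch 5 < batch 4: batch 7 < batch 8 < batch 5 < batch 4.
Then batch 4 < batch 14 extends the chain to batch 14.
With batch 14 < batch 9: batch 7 < batch 8 < batch 5 < batch 4 < batch 14 < batch 9.
Then batch 9 < batch 11 extends the chain to batch 11.
Then batch 11 < batch 6 extends the chain to batch 6.
So batch 7 < batch 6; batch 6 is the higher of the two.

batch 6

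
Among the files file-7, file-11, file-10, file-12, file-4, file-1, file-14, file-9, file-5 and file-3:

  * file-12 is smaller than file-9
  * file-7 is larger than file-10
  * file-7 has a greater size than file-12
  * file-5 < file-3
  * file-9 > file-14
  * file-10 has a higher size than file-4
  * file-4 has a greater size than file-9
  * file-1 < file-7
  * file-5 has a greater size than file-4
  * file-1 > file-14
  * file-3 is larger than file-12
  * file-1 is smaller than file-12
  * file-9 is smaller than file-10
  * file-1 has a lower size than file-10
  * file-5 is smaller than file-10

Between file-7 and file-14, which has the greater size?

file-7

file-14 < file-1 and file-1 < file-12 give file-14 < file-12.
Then file-12 < file-9 extends the chain to file-9.
With file-9 < file-4: file-14 < file-1 < file-12 < file-9 < file-4.
With file-4 < file-5: file-14 < file-1 < file-12 < file-9 < file-4 < file-5.
With file-5 < file-10: file-14 < file-1 < file-12 < file-9 < file-4 < file-5 < file-10.
With file-10 < file-7: file-14 < file-1 < file-12 < file-9 < file-4 < file-5 < file-10 < file-7.
So file-14 < file-7; file-7 is the larger of the two.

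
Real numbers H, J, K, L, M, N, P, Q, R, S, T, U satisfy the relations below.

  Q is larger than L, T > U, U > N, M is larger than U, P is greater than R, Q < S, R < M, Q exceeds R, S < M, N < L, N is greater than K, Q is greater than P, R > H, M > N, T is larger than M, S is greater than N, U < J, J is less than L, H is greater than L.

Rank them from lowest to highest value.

The consecutive links are each given: K < N; N < U; U < J; J < L; L < H; H < R; R < P; P < Q; Q < S; S < M; M < T.

K < N < U < J < L < H < R < P < Q < S < M < T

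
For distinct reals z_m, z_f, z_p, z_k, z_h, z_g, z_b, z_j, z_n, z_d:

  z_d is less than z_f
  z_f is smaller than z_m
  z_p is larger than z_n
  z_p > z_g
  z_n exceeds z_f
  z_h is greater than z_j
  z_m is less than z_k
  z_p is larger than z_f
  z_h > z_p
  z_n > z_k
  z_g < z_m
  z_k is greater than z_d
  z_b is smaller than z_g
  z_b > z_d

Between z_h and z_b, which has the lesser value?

z_b < z_g and z_g < z_m give z_b < z_m.
With z_m < z_k: z_b < z_g < z_m < z_k.
Then z_k < z_n extends the chain to z_n.
With z_n < z_p: z_b < z_g < z_m < z_k < z_n < z_p.
Then z_p < z_h extends the chain to z_h.
So z_b < z_h; z_b is the smaller of the two.

z_b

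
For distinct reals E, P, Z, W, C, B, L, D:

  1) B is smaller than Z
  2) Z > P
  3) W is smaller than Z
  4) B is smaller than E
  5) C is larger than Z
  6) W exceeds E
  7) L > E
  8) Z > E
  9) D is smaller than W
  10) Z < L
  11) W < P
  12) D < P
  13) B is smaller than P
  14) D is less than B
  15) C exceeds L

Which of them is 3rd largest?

Z

The consecutive relations fix a unique order: D < B < E < W < P < Z < L < C.
The 3rd largest is Z.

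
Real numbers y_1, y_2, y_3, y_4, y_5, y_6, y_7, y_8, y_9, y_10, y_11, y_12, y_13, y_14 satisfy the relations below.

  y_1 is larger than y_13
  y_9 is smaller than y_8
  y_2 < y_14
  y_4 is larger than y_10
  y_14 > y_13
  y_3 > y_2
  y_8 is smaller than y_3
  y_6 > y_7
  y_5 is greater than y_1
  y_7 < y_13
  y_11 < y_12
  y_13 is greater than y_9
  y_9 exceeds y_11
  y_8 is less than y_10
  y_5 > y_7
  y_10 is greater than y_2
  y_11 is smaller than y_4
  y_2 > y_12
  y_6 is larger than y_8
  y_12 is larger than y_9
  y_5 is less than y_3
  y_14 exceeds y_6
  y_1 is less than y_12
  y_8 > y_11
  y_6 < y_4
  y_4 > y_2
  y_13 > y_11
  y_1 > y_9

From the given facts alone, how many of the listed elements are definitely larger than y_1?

7

Directly above y_1: y_12, y_5.
One step further: y_2, y_3 (4 so far).
One step further: y_14, y_10, y_4 (7 so far).
Nothing else is reachable above y_1; 7 in all.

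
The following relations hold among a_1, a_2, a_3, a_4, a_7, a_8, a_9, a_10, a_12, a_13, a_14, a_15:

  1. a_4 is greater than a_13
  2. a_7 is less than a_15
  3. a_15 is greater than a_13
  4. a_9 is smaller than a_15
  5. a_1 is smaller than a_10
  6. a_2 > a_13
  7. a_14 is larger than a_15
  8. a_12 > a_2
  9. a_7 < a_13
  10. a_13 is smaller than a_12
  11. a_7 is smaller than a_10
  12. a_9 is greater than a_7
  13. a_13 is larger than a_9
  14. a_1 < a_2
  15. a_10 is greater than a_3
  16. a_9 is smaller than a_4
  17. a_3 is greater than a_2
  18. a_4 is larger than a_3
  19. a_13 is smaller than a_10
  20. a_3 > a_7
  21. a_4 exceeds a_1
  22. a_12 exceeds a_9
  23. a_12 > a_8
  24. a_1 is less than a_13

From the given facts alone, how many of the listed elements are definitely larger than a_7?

9

The elements the relations force above a_7 are a_9, a_13, a_2, a_12, a_3, a_15, a_14, a_4, a_10 — no chain reaches any other.
That is 9.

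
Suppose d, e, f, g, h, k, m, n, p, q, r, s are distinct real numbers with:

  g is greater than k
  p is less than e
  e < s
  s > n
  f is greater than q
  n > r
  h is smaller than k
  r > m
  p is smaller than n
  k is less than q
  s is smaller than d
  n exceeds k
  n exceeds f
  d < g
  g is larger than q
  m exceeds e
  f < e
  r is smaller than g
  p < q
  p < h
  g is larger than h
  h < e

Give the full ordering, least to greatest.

Nothing is placed below p, so it is least; from there p < h; h < k; k < q; q < f; f < e; e < m; m < r; r < n; n < s; s < d; d < g, each given directly.

p < h < k < q < f < e < m < r < n < s < d < g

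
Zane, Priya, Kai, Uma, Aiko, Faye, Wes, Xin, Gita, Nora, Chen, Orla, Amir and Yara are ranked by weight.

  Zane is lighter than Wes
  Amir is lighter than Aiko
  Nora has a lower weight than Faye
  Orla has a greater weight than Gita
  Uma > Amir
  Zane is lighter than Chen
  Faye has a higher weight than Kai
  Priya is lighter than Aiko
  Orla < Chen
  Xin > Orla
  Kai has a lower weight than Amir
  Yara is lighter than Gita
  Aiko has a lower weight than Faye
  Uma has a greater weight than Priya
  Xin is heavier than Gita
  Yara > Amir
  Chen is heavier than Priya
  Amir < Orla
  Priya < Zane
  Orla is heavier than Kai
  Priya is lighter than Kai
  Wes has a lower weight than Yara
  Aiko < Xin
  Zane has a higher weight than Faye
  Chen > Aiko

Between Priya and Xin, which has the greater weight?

Chaining the given relations: Priya < Kai < Amir < Aiko < Faye < Zane < Wes < Yara < Gita < Orla < Xin.
So Priya < Xin; Xin is the heavier of the two.

Xin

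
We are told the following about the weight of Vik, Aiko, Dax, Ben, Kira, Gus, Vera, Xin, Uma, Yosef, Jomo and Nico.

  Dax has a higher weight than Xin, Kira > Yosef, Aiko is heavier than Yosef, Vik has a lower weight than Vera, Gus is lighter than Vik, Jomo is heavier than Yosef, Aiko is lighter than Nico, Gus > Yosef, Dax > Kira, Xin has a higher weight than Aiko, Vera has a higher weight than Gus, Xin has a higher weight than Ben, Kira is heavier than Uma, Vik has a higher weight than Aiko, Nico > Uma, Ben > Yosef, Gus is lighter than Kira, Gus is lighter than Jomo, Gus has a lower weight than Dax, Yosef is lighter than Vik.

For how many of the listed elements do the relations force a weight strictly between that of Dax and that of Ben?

The relations place Ben below Dax. An element lies strictly between them when it is forced above Ben and also forced below Dax.
Above Ben: {Xin}. Below Dax: {Yosef, Aiko, Uma, Gus, Kira, Xin}.
Intersection: {Xin} — 1.

1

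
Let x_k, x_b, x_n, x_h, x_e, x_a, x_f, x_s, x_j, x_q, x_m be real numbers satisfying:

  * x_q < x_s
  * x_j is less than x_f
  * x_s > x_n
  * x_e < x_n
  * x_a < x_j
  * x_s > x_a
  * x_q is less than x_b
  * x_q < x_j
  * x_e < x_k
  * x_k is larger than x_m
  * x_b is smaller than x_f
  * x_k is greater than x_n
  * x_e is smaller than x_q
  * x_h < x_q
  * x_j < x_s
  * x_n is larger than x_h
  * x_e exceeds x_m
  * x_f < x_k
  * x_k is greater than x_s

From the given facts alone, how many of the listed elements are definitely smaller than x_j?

5

The elements the relations force below x_j are x_m, x_a, x_h, x_e, x_q — no chain reaches any other.
That is 5.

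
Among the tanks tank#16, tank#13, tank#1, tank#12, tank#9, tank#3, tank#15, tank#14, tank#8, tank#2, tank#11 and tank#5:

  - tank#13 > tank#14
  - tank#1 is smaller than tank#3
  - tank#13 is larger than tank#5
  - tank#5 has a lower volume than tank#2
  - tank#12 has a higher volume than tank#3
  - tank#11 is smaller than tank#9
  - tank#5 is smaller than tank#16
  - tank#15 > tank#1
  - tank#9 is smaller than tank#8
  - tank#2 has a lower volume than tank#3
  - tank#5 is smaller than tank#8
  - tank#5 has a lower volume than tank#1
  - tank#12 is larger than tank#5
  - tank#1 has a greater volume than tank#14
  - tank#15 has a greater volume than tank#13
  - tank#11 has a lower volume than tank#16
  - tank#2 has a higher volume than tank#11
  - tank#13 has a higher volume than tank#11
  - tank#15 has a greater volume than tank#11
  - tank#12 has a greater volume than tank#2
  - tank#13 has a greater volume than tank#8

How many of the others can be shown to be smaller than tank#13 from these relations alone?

5

The elements the relations force below tank#13 are tank#11, tank#9, tank#5, tank#14, tank#8 — no chain reaches any other.
That is 5.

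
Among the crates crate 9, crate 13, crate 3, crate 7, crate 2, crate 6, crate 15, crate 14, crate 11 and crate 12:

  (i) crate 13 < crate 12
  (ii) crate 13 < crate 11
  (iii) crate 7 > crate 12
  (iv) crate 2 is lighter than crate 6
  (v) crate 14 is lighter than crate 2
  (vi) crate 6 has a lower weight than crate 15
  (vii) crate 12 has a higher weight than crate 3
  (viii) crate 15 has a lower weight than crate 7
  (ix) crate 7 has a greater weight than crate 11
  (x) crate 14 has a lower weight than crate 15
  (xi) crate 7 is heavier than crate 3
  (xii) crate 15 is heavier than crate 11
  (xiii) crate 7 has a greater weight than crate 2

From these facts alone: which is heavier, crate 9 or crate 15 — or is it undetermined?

Following every chain through crate 9: nothing is chained to crate 9.
crate 15 is not reached, and no chain runs the other way from crate 15 to crate 9.
So the given relations leave the order of crate 9 and crate 15 undetermined.

undetermined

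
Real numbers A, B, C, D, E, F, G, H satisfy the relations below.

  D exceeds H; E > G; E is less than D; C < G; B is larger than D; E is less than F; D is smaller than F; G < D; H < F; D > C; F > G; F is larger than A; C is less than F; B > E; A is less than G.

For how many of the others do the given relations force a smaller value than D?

Directly below D: H, C, G, E.
One step further: A (5 so far).
No other element is forced below D by the given relations, so the count is 5.

5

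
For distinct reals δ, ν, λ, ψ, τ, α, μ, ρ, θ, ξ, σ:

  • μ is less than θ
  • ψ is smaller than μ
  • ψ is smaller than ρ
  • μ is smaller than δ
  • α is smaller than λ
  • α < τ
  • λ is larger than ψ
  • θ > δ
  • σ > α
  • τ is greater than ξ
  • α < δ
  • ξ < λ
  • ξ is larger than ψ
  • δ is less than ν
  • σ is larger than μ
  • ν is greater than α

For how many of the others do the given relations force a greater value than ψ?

The elements the relations force above ψ are μ, ξ, δ, θ, σ, λ, ρ, τ, ν — no chain reaches any other.
That is 9.

9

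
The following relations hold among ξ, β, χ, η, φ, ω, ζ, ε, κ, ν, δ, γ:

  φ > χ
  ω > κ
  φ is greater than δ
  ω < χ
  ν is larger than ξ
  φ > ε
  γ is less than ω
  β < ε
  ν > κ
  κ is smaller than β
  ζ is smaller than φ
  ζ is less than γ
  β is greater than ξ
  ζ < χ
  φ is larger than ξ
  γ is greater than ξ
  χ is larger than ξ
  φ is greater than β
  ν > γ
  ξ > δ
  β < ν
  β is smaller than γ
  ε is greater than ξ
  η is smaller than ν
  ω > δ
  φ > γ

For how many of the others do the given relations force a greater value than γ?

4

Directly above γ: ω, φ, ν.
One step further: χ (4 so far).
Nothing else is reachable above γ; 4 in all.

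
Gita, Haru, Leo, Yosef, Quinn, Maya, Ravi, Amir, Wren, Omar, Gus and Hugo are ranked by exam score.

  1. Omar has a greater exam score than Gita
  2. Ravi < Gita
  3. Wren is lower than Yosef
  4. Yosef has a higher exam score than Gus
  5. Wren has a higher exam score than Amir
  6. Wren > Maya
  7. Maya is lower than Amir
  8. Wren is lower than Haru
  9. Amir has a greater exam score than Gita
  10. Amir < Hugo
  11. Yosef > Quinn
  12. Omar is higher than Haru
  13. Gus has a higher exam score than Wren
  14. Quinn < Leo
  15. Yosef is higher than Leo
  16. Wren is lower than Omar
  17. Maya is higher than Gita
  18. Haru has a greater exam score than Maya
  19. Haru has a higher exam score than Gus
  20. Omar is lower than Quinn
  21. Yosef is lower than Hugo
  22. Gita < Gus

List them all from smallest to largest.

Each adjacent pair is fixed by a given relation: Ravi < Gita; Gita < Maya; Maya < Amir; Amir < Wren; Wren < Gus; Gus < Haru; Haru < Omar; Omar < Quinn; Quinn < Leo; Leo < Yosef; Yosef < Hugo. Chaining them end to end gives the full order.

Ravi < Gita < Maya < Amir < Wren < Gus < Haru < Omar < Quinn < Leo < Yosef < Hugo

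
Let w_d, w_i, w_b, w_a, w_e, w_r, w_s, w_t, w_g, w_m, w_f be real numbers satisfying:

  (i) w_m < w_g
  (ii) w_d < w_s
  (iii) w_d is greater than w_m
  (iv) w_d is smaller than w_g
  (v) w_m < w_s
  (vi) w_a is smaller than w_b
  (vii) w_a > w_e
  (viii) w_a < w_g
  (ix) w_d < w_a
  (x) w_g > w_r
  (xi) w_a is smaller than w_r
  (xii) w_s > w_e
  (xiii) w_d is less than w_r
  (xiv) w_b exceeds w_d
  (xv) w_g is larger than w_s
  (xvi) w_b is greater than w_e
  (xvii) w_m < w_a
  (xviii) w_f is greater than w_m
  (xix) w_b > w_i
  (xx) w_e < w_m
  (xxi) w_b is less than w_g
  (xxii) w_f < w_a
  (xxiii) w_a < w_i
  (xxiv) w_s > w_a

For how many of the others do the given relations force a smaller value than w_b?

The elements the relations force below w_b are w_e, w_m, w_d, w_f, w_a, w_i — no chain reaches any other.
That is 6.

6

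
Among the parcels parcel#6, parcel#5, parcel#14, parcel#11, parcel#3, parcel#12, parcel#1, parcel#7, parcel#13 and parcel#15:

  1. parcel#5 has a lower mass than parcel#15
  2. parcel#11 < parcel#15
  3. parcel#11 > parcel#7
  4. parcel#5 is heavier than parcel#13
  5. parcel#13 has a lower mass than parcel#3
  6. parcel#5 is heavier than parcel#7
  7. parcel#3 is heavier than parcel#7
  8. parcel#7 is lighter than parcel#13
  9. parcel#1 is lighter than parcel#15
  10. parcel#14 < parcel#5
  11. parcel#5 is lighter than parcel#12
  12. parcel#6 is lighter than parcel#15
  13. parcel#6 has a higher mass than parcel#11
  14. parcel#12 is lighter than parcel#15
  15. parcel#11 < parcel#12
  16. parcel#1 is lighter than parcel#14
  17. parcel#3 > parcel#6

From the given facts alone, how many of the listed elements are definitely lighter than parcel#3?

Directly below parcel#3: parcel#7, parcel#13, parcel#6.
One step further: parcel#11 (4 so far).
No other element is forced below parcel#3 by the given relations, so the count is 4.

4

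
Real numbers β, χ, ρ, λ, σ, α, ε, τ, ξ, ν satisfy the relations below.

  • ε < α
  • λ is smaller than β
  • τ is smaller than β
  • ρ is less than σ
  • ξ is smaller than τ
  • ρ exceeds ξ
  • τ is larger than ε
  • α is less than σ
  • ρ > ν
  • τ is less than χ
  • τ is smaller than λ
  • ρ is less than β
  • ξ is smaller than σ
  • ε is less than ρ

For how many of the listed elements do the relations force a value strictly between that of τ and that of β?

Chaining upward from τ reaches: χ, λ.
Chaining downward from β reaches: ν, ε, ξ, ρ, λ.
Strictly between τ and β are those in both lists: λ — 1 element.

1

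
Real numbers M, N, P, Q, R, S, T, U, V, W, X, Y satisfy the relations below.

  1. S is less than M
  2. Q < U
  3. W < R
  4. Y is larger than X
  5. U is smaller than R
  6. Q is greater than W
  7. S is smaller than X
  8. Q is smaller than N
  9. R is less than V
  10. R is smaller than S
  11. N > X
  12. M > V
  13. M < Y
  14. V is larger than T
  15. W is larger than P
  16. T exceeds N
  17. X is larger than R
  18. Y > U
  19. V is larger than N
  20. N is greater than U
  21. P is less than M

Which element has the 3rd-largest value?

V

The consecutive relations fix a unique order: P < W < Q < U < R < S < X < N < T < V < M < Y.
The 3rd largest is V.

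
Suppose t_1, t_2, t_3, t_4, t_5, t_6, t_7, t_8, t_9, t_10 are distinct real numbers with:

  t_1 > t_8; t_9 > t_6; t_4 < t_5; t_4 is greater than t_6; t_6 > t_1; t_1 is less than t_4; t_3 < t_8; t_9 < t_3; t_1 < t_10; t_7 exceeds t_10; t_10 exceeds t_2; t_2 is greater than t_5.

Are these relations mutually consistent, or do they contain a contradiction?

inconsistent

Chaining the given relations yields t_9 < t_3 < t_8 < t_1 < t_6, so t_9 < t_6. But one relation states t_6 < t_9. These cannot both hold.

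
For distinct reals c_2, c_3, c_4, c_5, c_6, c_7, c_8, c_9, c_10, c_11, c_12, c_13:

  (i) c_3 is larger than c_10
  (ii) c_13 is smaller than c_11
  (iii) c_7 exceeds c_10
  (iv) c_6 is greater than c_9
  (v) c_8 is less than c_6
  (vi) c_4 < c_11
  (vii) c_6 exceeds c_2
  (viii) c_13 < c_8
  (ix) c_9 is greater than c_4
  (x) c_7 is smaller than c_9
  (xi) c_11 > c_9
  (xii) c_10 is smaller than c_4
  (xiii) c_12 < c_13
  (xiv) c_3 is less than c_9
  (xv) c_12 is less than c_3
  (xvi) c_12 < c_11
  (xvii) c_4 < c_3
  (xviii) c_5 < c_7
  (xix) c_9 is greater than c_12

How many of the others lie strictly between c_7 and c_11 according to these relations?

1

Chaining upward from c_7 reaches: c_9, c_6.
Chaining downward from c_11 reaches: c_10, c_12, c_4, c_5, c_13, c_3, c_9.
Strictly between c_7 and c_11 are those in both lists: c_9 — 1 element.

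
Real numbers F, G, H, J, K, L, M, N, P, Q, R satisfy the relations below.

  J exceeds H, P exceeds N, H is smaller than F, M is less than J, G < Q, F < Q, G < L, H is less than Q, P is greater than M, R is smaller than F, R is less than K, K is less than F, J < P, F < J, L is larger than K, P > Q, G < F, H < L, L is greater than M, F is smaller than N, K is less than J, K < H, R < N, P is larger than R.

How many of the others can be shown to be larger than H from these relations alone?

From H the given relations immediately reach F, Q, L, J.
From those, N, P — 6 in total.
Nothing else is reachable above H; 6 in all.

6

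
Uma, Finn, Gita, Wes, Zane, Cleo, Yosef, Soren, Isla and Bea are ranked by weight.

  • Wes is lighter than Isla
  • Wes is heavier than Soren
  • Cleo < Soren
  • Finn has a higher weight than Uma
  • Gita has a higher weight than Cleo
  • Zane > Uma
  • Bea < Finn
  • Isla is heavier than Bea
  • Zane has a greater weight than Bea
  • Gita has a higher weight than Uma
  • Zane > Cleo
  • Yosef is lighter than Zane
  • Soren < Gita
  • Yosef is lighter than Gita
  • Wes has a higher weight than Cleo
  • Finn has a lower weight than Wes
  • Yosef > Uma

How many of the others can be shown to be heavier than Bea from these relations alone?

4

From Bea the given relations immediately reach Finn, Zane, Isla.
From those, Wes — 4 in total.
No other element is forced above Bea by the given relations, so the count is 4.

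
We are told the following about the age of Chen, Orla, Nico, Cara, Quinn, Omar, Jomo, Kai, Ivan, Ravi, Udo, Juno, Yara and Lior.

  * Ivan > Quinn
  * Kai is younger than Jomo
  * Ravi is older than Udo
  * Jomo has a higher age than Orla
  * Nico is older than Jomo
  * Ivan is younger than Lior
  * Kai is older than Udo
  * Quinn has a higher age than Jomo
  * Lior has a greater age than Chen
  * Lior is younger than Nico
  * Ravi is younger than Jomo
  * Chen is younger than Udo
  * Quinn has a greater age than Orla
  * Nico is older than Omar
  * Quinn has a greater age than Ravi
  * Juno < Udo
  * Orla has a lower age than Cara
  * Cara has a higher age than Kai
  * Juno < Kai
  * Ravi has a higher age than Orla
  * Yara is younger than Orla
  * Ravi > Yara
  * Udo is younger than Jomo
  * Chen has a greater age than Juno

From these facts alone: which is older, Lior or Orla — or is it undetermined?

Orla < Ravi and Ravi < Jomo give Orla < Jomo.
Then Jomo < Quinn extends the chain to Quinn.
Then Quinn < Ivan extends the chain to Ivan.
With Ivan < Lior: Orla < Ravi < Jomo < Quinn < Ivan < Lior.
So Lior is older.

Lior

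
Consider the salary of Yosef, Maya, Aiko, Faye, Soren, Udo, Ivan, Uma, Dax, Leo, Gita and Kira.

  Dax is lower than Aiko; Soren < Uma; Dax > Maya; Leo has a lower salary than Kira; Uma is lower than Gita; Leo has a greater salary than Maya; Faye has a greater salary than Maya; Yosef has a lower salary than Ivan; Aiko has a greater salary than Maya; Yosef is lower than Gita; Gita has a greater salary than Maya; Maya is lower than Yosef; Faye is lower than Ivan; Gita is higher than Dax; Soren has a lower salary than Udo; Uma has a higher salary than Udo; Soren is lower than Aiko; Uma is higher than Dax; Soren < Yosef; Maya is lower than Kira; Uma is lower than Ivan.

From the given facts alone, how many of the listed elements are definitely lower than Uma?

4

The elements the relations force below Uma are Maya, Soren, Udo, Dax — no chain reaches any other.
That is 4.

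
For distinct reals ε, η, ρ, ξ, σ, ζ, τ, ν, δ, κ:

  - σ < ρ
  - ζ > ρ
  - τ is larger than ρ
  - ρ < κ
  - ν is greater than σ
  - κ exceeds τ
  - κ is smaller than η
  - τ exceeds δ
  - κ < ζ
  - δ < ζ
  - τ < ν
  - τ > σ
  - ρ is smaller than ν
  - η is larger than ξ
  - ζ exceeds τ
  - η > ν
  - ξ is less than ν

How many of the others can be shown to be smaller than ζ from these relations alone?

The elements the relations force below ζ are σ, ρ, δ, τ, κ — no chain reaches any other.
That is 5.

5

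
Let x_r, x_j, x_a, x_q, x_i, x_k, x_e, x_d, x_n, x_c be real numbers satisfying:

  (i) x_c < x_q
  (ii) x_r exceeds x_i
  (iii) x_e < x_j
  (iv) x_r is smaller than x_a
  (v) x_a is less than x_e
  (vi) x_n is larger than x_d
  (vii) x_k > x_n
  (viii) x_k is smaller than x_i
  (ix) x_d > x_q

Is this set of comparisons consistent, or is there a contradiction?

consistent

Every relation is compatible with x_c < x_q < x_d < x_n < x_k < x_i < x_r < x_a < x_e < x_j; the set is consistent.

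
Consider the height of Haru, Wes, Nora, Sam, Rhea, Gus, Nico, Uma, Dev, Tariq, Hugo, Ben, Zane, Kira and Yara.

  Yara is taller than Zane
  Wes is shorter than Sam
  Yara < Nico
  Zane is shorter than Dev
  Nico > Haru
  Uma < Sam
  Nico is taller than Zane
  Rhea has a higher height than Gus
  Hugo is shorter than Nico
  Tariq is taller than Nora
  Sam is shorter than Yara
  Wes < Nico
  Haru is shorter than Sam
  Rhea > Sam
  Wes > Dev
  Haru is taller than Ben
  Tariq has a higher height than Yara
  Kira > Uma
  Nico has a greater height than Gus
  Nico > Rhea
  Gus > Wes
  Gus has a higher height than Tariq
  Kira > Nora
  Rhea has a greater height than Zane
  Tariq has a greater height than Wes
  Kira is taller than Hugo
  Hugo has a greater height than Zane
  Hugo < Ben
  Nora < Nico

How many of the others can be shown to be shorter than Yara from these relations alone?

8

From Yara the given relations immediately reach Zane, Sam.
From those, Uma, Wes, Haru — 5 in total.
From those, Dev, Ben — 7 in total.
From those, Hugo — 8 in total.
No other element is forced below Yara by the given relations, so the count is 8.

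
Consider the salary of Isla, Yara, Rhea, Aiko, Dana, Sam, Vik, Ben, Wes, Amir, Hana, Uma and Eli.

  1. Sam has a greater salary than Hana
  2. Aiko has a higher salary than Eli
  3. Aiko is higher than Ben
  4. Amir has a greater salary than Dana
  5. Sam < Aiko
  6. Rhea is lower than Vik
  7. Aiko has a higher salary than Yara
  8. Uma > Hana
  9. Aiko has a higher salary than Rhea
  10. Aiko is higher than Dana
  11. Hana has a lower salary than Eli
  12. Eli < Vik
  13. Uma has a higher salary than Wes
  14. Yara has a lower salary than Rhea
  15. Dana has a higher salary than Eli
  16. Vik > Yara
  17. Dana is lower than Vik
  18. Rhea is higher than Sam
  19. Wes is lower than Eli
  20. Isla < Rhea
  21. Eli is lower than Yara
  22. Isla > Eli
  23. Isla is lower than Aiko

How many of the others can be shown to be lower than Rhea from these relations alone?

6

The elements the relations force below Rhea are Wes, Hana, Eli, Sam, Yara, Isla — no chain reaches any other.
That is 6.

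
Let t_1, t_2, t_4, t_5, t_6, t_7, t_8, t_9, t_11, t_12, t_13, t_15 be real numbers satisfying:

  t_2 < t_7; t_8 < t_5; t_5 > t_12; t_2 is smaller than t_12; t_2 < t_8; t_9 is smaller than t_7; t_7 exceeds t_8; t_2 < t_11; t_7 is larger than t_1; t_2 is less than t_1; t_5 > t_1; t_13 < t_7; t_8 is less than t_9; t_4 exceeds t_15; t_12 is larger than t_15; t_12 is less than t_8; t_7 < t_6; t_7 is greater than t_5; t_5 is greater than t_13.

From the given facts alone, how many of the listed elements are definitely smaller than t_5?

Directly below t_5: t_13, t_12, t_8, t_1.
One step further: t_2, t_15 (6 so far).
Nothing else is reachable below t_5; 6 in all.

6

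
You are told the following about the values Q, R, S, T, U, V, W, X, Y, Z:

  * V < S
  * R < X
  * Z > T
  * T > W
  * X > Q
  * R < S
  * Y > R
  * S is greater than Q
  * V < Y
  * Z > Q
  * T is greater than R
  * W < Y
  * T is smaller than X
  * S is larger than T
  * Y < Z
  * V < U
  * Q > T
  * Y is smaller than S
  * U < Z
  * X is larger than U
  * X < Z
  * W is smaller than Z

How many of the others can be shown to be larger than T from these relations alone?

The elements the relations force above T are Q, S, X, Z — no chain reaches any other.
That is 4.

4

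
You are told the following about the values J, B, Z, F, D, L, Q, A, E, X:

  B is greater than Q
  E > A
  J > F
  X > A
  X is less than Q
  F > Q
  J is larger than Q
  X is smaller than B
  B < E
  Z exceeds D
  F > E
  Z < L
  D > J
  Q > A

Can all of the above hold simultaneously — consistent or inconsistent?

The single ordering A < X < Q < B < E < F < J < D < Z < L satisfies every listed relation, so no contradiction arises.

consistent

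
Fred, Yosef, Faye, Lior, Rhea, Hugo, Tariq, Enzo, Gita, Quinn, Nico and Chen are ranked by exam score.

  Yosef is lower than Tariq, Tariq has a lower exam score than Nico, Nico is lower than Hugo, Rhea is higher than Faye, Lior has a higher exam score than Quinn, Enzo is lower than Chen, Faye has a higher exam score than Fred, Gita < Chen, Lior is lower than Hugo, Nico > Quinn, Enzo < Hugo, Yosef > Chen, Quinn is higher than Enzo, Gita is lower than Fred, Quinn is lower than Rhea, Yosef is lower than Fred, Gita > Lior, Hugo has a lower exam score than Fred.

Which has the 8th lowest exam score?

Nico

The consecutive relations fix a unique order: Enzo < Quinn < Lior < Gita < Chen < Yosef < Tariq < Nico < Hugo < Fred < Faye < Rhea.
Counting 8 from the smallest end gives Nico.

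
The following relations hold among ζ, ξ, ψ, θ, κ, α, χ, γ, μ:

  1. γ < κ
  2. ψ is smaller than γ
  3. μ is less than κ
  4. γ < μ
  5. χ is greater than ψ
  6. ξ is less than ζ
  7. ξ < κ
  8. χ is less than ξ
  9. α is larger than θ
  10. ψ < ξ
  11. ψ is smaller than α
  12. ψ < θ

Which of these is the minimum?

ψ

χ is not least since ψ < χ; γ is not least since ψ < γ; ξ is not least since ψ < ξ; θ is not least since ψ < θ; ζ is not least since ξ < ζ; μ is not least since γ < μ; α is not least since ψ < α; κ is not least since ξ < κ.
Only ψ has nothing below it, so ψ is the minimum.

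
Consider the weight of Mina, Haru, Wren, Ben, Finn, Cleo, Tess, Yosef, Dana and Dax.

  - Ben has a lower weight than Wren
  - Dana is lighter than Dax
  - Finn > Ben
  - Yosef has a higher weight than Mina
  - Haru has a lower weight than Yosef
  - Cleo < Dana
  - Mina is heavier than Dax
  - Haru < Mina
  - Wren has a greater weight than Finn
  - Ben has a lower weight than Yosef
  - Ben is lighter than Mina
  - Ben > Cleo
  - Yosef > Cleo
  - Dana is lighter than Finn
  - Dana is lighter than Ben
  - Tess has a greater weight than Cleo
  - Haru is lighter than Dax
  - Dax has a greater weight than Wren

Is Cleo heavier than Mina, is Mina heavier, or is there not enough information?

Mina

Cleo < Dana and Dana < Ben give Cleo < Ben.
With Ben < Finn: Cleo < Dana < Ben < Finn.
With Finn < Wren: Cleo < Dana < Ben < Finn < Wren.
With Wren < Dax: Cleo < Dana < Ben < Finn < Wren < Dax.
Then Dax < Mina extends the chain to Mina.
So Mina is heavier.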